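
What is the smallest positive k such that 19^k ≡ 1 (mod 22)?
Powers of 19 mod 22: 19^1≡19, 19^2≡9, 19^3≡17, 19^4≡15, 19^5≡21, 19^6≡3, 19^7≡13, 19^8≡5, 19^9≡7, 19^10≡1. Order = 10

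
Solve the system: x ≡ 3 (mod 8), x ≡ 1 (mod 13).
M = 8 × 13 = 104. M₁ = 13, y₁ ≡ 5 (mod 8). M₂ = 8, y₂ ≡ 5 (mod 13). x = 3×13×5 + 1×8×5 ≡ 27 (mod 104)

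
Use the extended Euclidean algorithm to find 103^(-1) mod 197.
Extended GCD: 103(44) + 197(-23) = 1. So 103^(-1) ≡ 44 ≡ 44 (mod 197). Verify: 103 × 44 = 4532 ≡ 1 (mod 197)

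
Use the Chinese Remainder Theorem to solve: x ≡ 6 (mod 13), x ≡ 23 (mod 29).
M = 13 × 29 = 377. M₁ = 29, y₁ ≡ 9 (mod 13). M₂ = 13, y₂ ≡ 9 (mod 29). x = 6×29×9 + 23×13×9 ≡ 110 (mod 377)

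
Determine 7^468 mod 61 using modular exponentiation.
Using Fermat: 7^{60} ≡ 1 (mod 61). 468 ≡ 48 (mod 60). So 7^{468} ≡ 7^{48} ≡ 9 (mod 61)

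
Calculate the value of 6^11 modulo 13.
Using repeated squaring. 11 = 8 + 2 + 1 (binary 1011). Repeated squaring mod 13: 6^1 ≡ 6; 6^2 ≡ 6² = 36 ≡ 10; 6^4 ≡ 10² = 100 ≡ 9; 6^8 ≡ 9² = 81 ≡ 3. Multiply: 6^11 = 6^8 × 6^2 × 6^1 ≡ 3 × 10 × 6 (mod 13): 3 × 10 = 30 ≡ 4; 4 × 6 = 24 ≡ 11. So 6^11 ≡ 11 (mod 13).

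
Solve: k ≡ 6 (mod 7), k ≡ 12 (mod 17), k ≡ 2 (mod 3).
M = 7 × 17 × 3 = 357. M₁ = 51, y₁ ≡ 4 (mod 7). M₂ = 21, y₂ ≡ 13 (mod 17). M₃ = 119, y₃ ≡ 2 (mod 3). k = 6×51×4 + 12×21×13 + 2×119×2 ≡ 335 (mod 357)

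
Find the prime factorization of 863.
863

Divide by primes starting from smallest:
863 ÷ 863 = 1

863 = 863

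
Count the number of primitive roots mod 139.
Number of primitive roots mod 139 = φ(138) = 44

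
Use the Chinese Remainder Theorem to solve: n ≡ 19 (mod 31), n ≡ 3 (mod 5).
143

Using the Chinese Remainder Theorem:
M = product of moduli = 155
For equation 1: M_1 = 5, 5 ≡ 5 (mod 31), inverse of 5 mod 31 is 25 (check: 5 × 25 = 125 ≡ 1 (mod 31))
For equation 2: M_2 = 31, 31 ≡ 1 (mod 5), inverse of 31 mod 5 is 1 (check: 1 × 1 = 1 ≡ 1 (mod 5))
Combine: n ≡ Σ r_i×M_i×(M_i⁻¹ mod m_i) = 19×5×25 + 3×31×1 = 2375 + 93 = 2468
2468 mod 155 = 143
n ≡ 143 (mod 155)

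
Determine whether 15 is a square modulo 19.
By Euler's criterion: 15^{9} ≡ 18 (mod 19). Since this equals -1 (≡ 18), 15 is not a QR.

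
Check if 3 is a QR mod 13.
By Euler's criterion: 3^{6} ≡ 1 (mod 13). Since this equals 1, 3 is a QR.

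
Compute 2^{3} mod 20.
8

Using successive squaring:
Binary expansion of 3: 11
Powers of 2 mod 20 (each is the square of the previous):
  2^1 ≡ 2 (mod 20)
  2^2 ≡ 2² = 4 ≡ 4 (mod 20)
3 = 2 + 1, so 2^3 = 2^2 × 2^1 ≡ 4 × 2 (mod 20)
Multiplying step by step:
  4 × 2 = 8 ≡ 8 (mod 20)
Result: 2^3 ≡ 8 (mod 20)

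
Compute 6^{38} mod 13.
10

Using successive squaring:
Binary expansion of 38: 100110
Powers of 6 mod 13 (each is the square of the previous):
  6^1 ≡ 6 (mod 13)
  6^2 ≡ 6² = 36 ≡ 10 (mod 13)
  6^4 ≡ 10² = 100 ≡ 9 (mod 13)
  6^8 ≡ 9² = 81 ≡ 3 (mod 13)
  6^16 ≡ 3² = 9 ≡ 9 (mod 13)
  6^32 ≡ 9² = 81 ≡ 3 (mod 13)
38 = 32 + 4 + 2, so 6^38 = 6^32 × 6^4 × 6^2 ≡ 3 × 9 × 10 (mod 13)
Multiplying step by step:
  3 × 9 = 27 ≡ 1 (mod 13)
  1 × 10 = 10 ≡ 10 (mod 13)
Result: 6^38 ≡ 10 (mod 13)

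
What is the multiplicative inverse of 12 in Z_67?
28

Using Extended Euclidean Algorithm:
gcd(12, 67) = 1
Bezout coefficients: 12 × 28 + 67 × -5 = 1
So 12 × 28 ≡ 1 (mod 67)
The inverse is 28 mod 67 = 28
Verification: 12 × 28 = 336 = 5 × 67 + 1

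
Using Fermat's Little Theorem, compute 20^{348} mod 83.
64

By Fermat's Little Theorem, a^(p-1) ≡ 1 (mod p) for prime p and gcd(a, p) = 1
Here p = 83, so 20^82 ≡ 1 (mod 83)
We can reduce the exponent: 348 mod 82 = 20
So 20^348 ≡ 20^20 (mod 83)
Computing: 20^20 mod 83 = 64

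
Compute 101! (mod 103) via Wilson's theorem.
(102)! = (101)! × (102) ≡ -1 (mod 103). So (101)! ≡ -1 × (102)^(-1) ≡ (-1)×(-1) = 1 (mod 103)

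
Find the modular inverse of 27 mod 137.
27^(-1) ≡ 66 (mod 137). Verification: 27 × 66 = 1782 ≡ 1 (mod 137)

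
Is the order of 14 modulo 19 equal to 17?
No, the actual order is 18, not 17.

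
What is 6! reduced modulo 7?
By Wilson's theorem, (6)! ≡ -1 ≡ 6 (mod 7)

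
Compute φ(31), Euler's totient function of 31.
30

Prime factorization: 31 = 31
Using the formula φ(n) = n × Π(1 - 1/p) for each prime factor p:
φ(31) = 31 × (1 - 1/31)
φ(31) = 30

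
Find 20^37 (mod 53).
Using repeated squaring. 37 = 32 + 4 + 1 (binary 100101). Repeated squaring mod 53: 20^1 ≡ 20; 20^2 ≡ 20² = 400 ≡ 29; 20^4 ≡ 29² = 841 ≡ 46; 20^8 ≡ 46² = 2116 ≡ 49; 20^16 ≡ 49² = 2401 ≡ 16; 20^32 ≡ 16² = 256 ≡ 44. Multiply: 20^37 = 20^32 × 20^4 × 20^1 ≡ 44 × 46 × 20 (mod 53): 44 × 46 = 2024 ≡ 10; 10 × 20 = 200 ≡ 41. So 20^37 ≡ 41 (mod 53).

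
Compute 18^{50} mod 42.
30

Using successive squaring:
Binary expansion of 50: 110010
Powers of 18 mod 42 (each is the square of the previous):
  18^1 ≡ 18 (mod 42)
  18^2 ≡ 18² = 324 ≡ 30 (mod 42)
  18^4 ≡ 30² = 900 ≡ 18 (mod 42)
  18^8 ≡ 18² = 324 ≡ 30 (mod 42)
  18^16 ≡ 30² = 900 ≡ 18 (mod 42)
  18^32 ≡ 18² = 324 ≡ 30 (mod 42)
50 = 32 + 16 + 2, so 18^50 = 18^32 × 18^16 × 18^2 ≡ 30 × 18 × 30 (mod 42)
Multiplying step by step:
  30 × 18 = 540 ≡ 36 (mod 42)
  36 × 30 = 1080 ≡ 30 (mod 42)
Result: 18^50 ≡ 30 (mod 42)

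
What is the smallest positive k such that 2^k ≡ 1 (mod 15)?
Powers of 2 mod 15: 2^1≡2, 2^2≡4, 2^3≡8, 2^4≡1. Order = 4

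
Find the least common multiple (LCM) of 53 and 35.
1855

First find GCD(53, 35) using the Euclidean algorithm:
53 = 1 × 35 + 18
35 = 1 × 18 + 17
18 = 1 × 17 + 1
17 = 17 × 1 + 0
GCD(53, 35) = 1

LCM formula: LCM(a, b) = (a × b) / GCD(a, b)
LCM(53, 35) = (53 × 35) / 1
LCM(53, 35) = 1855 / 1
LCM(53, 35) = 1855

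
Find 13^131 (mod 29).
Using Fermat: 13^{28} ≡ 1 (mod 29). 131 ≡ 19 (mod 28). So 13^{131} ≡ 13^{19} ≡ 6 (mod 29)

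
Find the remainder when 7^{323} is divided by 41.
By Fermat: 7^{40} ≡ 1 (mod 41). 323 = 8×40 + 3. So 7^{323} ≡ 7^{3} ≡ 15 (mod 41)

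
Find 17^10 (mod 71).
10 = 8 + 2 (binary 1010). Repeated squaring mod 71: 17^1 ≡ 17; 17^2 ≡ 17² = 289 ≡ 5; 17^4 ≡ 5² = 25 ≡ 25; 17^8 ≡ 25² = 625 ≡ 57. Multiply: 17^10 = 17^8 × 17^2 ≡ 57 × 5 (mod 71): 57 × 5 = 285 ≡ 1. So 17^10 ≡ 1 (mod 71).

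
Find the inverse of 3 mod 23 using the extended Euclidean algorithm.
Extended GCD: 3(8) + 23(-1) = 1. So 3^(-1) ≡ 8 ≡ 8 (mod 23). Verify: 3 × 8 = 24 ≡ 1 (mod 23)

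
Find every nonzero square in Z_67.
QRs mod 67: {1, 4, 6, 9, 10, 14, 15, 16, 17, 19, 21, 22, 23, 24, 25, 26, 29, 33, 35, 36, 37, 39, 40, 47, 49, 54, 55, 56, 59, 60, 62, 64, 65}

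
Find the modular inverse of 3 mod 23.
3^(-1) ≡ 8 (mod 23). Verification: 3 × 8 = 24 ≡ 1 (mod 23)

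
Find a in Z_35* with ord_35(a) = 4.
8 has order 4 mod 35 since 8^{4} ≡ 1 (mod 35) and no smaller power works.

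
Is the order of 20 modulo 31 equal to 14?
No, the actual order is 15, not 14.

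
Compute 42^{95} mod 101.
32

Using successive squaring:
Binary expansion of 95: 1011111
Powers of 42 mod 101 (each is the square of the previous):
  42^1 ≡ 42 (mod 101)
  42^2 ≡ 42² = 1764 ≡ 47 (mod 101)
  42^4 ≡ 47² = 2209 ≡ 88 (mod 101)
  42^8 ≡ 88² = 7744 ≡ 68 (mod 101)
  42^16 ≡ 68² = 4624 ≡ 79 (mod 101)
  42^32 ≡ 79² = 6241 ≡ 80 (mod 101)
  42^64 ≡ 80² = 6400 ≡ 37 (mod 101)
95 = 64 + 16 + 8 + 4 + 2 + 1, so 42^95 = 42^64 × 42^16 × 42^8 × 42^4 × 42^2 × 42^1 ≡ 37 × 79 × 68 × 88 × 47 × 42 (mod 101)
Multiplying step by step:
  37 × 79 = 2923 ≡ 95 (mod 101)
  95 × 68 = 6460 ≡ 97 (mod 101)
  97 × 88 = 8536 ≡ 52 (mod 101)
  52 × 47 = 2444 ≡ 20 (mod 101)
  20 × 42 = 840 ≡ 32 (mod 101)
Result: 42^95 ≡ 32 (mod 101)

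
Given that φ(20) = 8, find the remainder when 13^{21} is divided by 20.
By Euler: 13^{8} ≡ 1 (mod 20) since gcd(13, 20) = 1. 21 = 2×8 + 5. So 13^{21} ≡ 13^{5} ≡ 13 (mod 20)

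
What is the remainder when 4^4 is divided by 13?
4 = 4 (binary 100). Repeated squaring mod 13: 4^1 ≡ 4; 4^2 ≡ 4² = 16 ≡ 3; 4^4 ≡ 3² = 9 ≡ 9. So 4^4 ≡ 9 (mod 13).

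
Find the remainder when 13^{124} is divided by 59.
By Fermat: 13^{58} ≡ 1 (mod 59). 124 = 2×58 + 8. So 13^{124} ≡ 13^{8} ≡ 25 (mod 59)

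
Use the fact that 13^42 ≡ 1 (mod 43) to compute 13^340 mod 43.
By Fermat: 13^{42} ≡ 1 (mod 43). 340 = 8×42 + 4. So 13^{340} ≡ 13^{4} ≡ 9 (mod 43)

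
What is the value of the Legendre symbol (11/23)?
(11/23) = 11^{11} mod 23 = -1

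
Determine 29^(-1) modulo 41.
29^(-1) ≡ 17 (mod 41). Verification: 29 × 17 = 493 ≡ 1 (mod 41)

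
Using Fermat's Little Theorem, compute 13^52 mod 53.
By Fermat's Little Theorem, 13^{52} ≡ 1 (mod 53) since 53 is prime and gcd(13, 53) = 1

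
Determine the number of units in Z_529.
506

Prime factorization: 529 = 23^2
Using the formula φ(n) = n × Π(1 - 1/p) for each prime factor p:
φ(529) = 529 × (1 - 1/23)
φ(529) = 506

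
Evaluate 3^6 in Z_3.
3 ≡ 0 (mod 3). 6 = 4 + 2 (binary 110). Repeated squaring mod 3: 0^1 ≡ 0; 0^2 ≡ 0² = 0 ≡ 0; 0^4 ≡ 0² = 0 ≡ 0. Multiply: 3^6 ≡ 0^4 × 0^2 ≡ 0 × 0 (mod 3): 0 × 0 = 0 ≡ 0. So 3^6 ≡ 0 (mod 3).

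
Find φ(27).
18

Prime factorization: 27 = 3^3
Using the formula φ(n) = n × Π(1 - 1/p) for each prime factor p:
φ(27) = 27 × (1 - 1/3)
φ(27) = 18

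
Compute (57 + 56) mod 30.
23

(57 + 56) = 113
113 mod 30 = 23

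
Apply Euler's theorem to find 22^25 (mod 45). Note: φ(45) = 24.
By Euler: 22^{24} ≡ 1 (mod 45) since gcd(22, 45) = 1. 25 = 1×24 + 1. So 22^{25} ≡ 22^{1} ≡ 22 (mod 45)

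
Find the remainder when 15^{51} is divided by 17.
By Fermat: 15^{16} ≡ 1 (mod 17). 51 = 3×16 + 3. So 15^{51} ≡ 15^{3} ≡ 9 (mod 17)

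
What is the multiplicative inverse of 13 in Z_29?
13^(-1) ≡ 9 (mod 29). Verification: 13 × 9 = 117 ≡ 1 (mod 29)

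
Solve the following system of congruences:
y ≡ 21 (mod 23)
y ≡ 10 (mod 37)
343

Using the Chinese Remainder Theorem:
M = product of moduli = 851
For equation 1: M_1 = 37, 37 ≡ 14 (mod 23), inverse of 37 mod 23 is 5 (check: 14 × 5 = 70 ≡ 1 (mod 23))
For equation 2: M_2 = 23, 23 ≡ 23 (mod 37), inverse of 23 mod 37 is 29 (check: 23 × 29 = 667 ≡ 1 (mod 37))
Combine: y ≡ Σ r_i×M_i×(M_i⁻¹ mod m_i) = 21×37×5 + 10×23×29 = 3885 + 6670 = 10555
10555 mod 851 = 343
y ≡ 343 (mod 851)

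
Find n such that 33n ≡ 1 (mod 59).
33^(-1) ≡ 34 (mod 59). Verification: 33 × 34 = 1122 ≡ 1 (mod 59)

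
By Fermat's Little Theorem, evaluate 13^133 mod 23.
By Fermat: 13^{22} ≡ 1 (mod 23). 133 = 6×22 + 1. So 13^{133} ≡ 13^{1} ≡ 13 (mod 23)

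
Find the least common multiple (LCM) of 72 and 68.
1224

First find GCD(72, 68) using the Euclidean algorithm:
72 = 1 × 68 + 4
68 = 17 × 4 + 0
GCD(72, 68) = 4

LCM formula: LCM(a, b) = (a × b) / GCD(a, b)
LCM(72, 68) = (72 × 68) / 4
LCM(72, 68) = 4896 / 4
LCM(72, 68) = 1224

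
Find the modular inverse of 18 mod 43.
18^(-1) ≡ 12 (mod 43). Verification: 18 × 12 = 216 ≡ 1 (mod 43)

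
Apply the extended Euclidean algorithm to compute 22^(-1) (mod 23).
Extended GCD: 22(-1) + 23(1) = 1. So 22^(-1) ≡ 22 ≡ 22 (mod 23). Verify: 22 × 22 = 484 ≡ 1 (mod 23)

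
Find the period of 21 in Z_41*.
Powers of 21 mod 41: 21^1≡21, 21^2≡31, 21^3≡36, 21^4≡18, 21^5≡9, 21^6≡25, 21^7≡33, 21^8≡37, 21^9≡39, 21^10≡40, 21^11≡20, 21^12≡10, 21^13≡5, 21^14≡23, 21^15≡32, 21^16≡16, 21^17≡8, 21^18≡4, 21^19≡2, 21^20≡1. Order = 20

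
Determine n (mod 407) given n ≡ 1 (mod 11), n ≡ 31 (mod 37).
364

Using the Chinese Remainder Theorem:
M = product of moduli = 407
For equation 1: M_1 = 37, 37 ≡ 4 (mod 11), inverse of 37 mod 11 is 3 (check: 4 × 3 = 12 ≡ 1 (mod 11))
For equation 2: M_2 = 11, 11 ≡ 11 (mod 37), inverse of 11 mod 37 is 27 (check: 11 × 27 = 297 ≡ 1 (mod 37))
Combine: n ≡ Σ r_i×M_i×(M_i⁻¹ mod m_i) = 1×37×3 + 31×11×27 = 111 + 9207 = 9318
9318 mod 407 = 364
n ≡ 364 (mod 407)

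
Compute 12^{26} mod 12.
0

Using successive squaring:
Binary expansion of 26: 11010
Powers of 12 mod 12 (each is the square of the previous):
  12^1 ≡ 0 (mod 12)
  12^2 ≡ 0² = 0 ≡ 0 (mod 12)
  12^4 ≡ 0² = 0 ≡ 0 (mod 12)
  12^8 ≡ 0² = 0 ≡ 0 (mod 12)
  12^16 ≡ 0² = 0 ≡ 0 (mod 12)
26 = 16 + 8 + 2, so 12^26 = 12^16 × 12^8 × 12^2 ≡ 0 × 0 × 0 (mod 12)
Multiplying step by step:
  0 × 0 = 0 ≡ 0 (mod 12)
  0 × 0 = 0 ≡ 0 (mod 12)
Result: 12^26 ≡ 0 (mod 12)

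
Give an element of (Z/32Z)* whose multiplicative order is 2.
15 has order 2 mod 32 since 15^{2} ≡ 1 (mod 32) and no smaller power works.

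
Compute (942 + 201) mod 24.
15

(942 + 201) = 1143
1143 mod 24 = 15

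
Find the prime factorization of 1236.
2^2 × 3 × 103

Divide by primes starting from smallest:
1236 ÷ 2 = 618
618 ÷ 2 = 309
309 ÷ 3 = 103
103 ÷ 103 = 1

1236 = 2^2 × 3 × 103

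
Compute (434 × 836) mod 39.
7

(434 × 836) = 362824
362824 mod 39 = 7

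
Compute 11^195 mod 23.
Using Fermat: 11^{22} ≡ 1 (mod 23). 195 ≡ 19 (mod 22). So 11^{195} ≡ 11^{19} ≡ 15 (mod 23)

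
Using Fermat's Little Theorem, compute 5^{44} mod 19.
4

By Fermat's Little Theorem, a^(p-1) ≡ 1 (mod p) for prime p and gcd(a, p) = 1
Here p = 19, so 5^18 ≡ 1 (mod 19)
We can reduce the exponent: 44 mod 18 = 8
So 5^44 ≡ 5^8 (mod 19)
Computing: 5^8 mod 19 = 4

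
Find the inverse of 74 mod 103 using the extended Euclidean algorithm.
Extended GCD: 74(-32) + 103(23) = 1. So 74^(-1) ≡ 71 ≡ 71 (mod 103). Verify: 74 × 71 = 5254 ≡ 1 (mod 103)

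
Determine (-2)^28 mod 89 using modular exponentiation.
Using repeated squaring. (-2) ≡ 87 (mod 89). 28 = 16 + 8 + 4 (binary 11100). Repeated squaring mod 89: 87^1 ≡ 87; 87^2 ≡ 87² = 7569 ≡ 4; 87^4 ≡ 4² = 16 ≡ 16; 87^8 ≡ 16² = 256 ≡ 78; 87^16 ≡ 78² = 6084 ≡ 32. Multiply: (-2)^28 ≡ 87^16 × 87^8 × 87^4 ≡ 32 × 78 × 16 (mod 89): 32 × 78 = 2496 ≡ 4; 4 × 16 = 64 ≡ 64. So (-2)^28 ≡ 64 (mod 89).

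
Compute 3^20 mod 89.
Using repeated squaring. 20 = 16 + 4 (binary 10100). Repeated squaring mod 89: 3^1 ≡ 3; 3^2 ≡ 3² = 9 ≡ 9; 3^4 ≡ 9² = 81 ≡ 81; 3^8 ≡ 81² = 6561 ≡ 64; 3^16 ≡ 64² = 4096 ≡ 2. Multiply: 3^20 = 3^16 × 3^4 ≡ 2 × 81 (mod 89): 2 × 81 = 162 ≡ 73. So 3^20 ≡ 73 (mod 89).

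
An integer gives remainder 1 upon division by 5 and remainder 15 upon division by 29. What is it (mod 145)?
M = 5 × 29 = 145. M₁ = 29, y₁ ≡ 4 (mod 5). M₂ = 5, y₂ ≡ 6 (mod 29). k = 1×29×4 + 15×5×6 ≡ 131 (mod 145). The smallest positive such number is 131.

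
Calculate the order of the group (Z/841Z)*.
812

Prime factorization: 841 = 29^2
Using the formula φ(n) = n × Π(1 - 1/p) for each prime factor p:
φ(841) = 841 × (1 - 1/29)
φ(841) = 812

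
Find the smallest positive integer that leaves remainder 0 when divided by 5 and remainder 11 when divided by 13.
M = 5 × 13 = 65. M₁ = 13, y₁ ≡ 2 (mod 5). M₂ = 5, y₂ ≡ 8 (mod 13). m = 0×13×2 + 11×5×8 ≡ 50 (mod 65). The smallest positive such number is 50.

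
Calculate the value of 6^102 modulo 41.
Using Fermat: 6^{40} ≡ 1 (mod 41). 102 ≡ 22 (mod 40). So 6^{102} ≡ 6^{22} ≡ 5 (mod 41)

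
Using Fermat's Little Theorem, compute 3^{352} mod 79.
76

By Fermat's Little Theorem, a^(p-1) ≡ 1 (mod p) for prime p and gcd(a, p) = 1
Here p = 79, so 3^78 ≡ 1 (mod 79)
We can reduce the exponent: 352 mod 78 = 40
So 3^352 ≡ 3^40 (mod 79)
Computing: 3^40 mod 79 = 76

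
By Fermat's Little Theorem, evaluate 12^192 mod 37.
By Fermat: 12^{36} ≡ 1 (mod 37). 192 = 5×36 + 12. So 12^{192} ≡ 12^{12} ≡ 26 (mod 37)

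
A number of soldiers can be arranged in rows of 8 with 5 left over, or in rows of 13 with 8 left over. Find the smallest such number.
M = 8 × 13 = 104. M₁ = 13, y₁ ≡ 5 (mod 8). M₂ = 8, y₂ ≡ 5 (mod 13). k = 5×13×5 + 8×8×5 ≡ 21 (mod 104). The smallest positive such number is 21.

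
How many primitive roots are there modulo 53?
24

The number of primitive roots modulo p is φ(p-1) = φ(52)
φ(52) = 24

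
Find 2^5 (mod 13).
5 = 4 + 1 (binary 101). Repeated squaring mod 13: 2^1 ≡ 2; 2^2 ≡ 2² = 4 ≡ 4; 2^4 ≡ 4² = 16 ≡ 3. Multiply: 2^5 = 2^4 × 2^1 ≡ 3 × 2 (mod 13): 3 × 2 = 6 ≡ 6. So 2^5 ≡ 6 (mod 13).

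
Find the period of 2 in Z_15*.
Powers of 2 mod 15: 2^1≡2, 2^2≡4, 2^3≡8, 2^4≡1. Order = 4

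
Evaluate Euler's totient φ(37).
36

Prime factorization: 37 = 37
Using the formula φ(n) = n × Π(1 - 1/p) for each prime factor p:
φ(37) = 37 × (1 - 1/37)
φ(37) = 36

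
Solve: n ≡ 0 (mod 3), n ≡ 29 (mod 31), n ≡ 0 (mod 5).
M = 3 × 31 × 5 = 465. M₁ = 155, y₁ ≡ 2 (mod 3). M₂ = 15, y₂ ≡ 29 (mod 31). M₃ = 93, y₃ ≡ 2 (mod 5). n = 0×155×2 + 29×15×29 + 0×93×2 ≡ 60 (mod 465)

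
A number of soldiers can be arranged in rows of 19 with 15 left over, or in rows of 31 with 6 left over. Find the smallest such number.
M = 19 × 31 = 589. M₁ = 31, y₁ ≡ 8 (mod 19). M₂ = 19, y₂ ≡ 18 (mod 31). m = 15×31×8 + 6×19×18 ≡ 471 (mod 589). The smallest positive such number is 471.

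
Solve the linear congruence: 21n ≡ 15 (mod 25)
15

Since gcd(21, 25) = 1 divides 15, a solution exists.
Multiply both sides by the inverse of 21 mod 25:
  21^(-1) mod 25 = 6
  x ≡ 6 × 15 ≡ 90 ≡ 15 (mod 25)
Verification: 21 × 15 = 315 = 12 × 25 + 15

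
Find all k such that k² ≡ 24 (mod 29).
The square roots of 24 mod 29 are 16 and 13. Verify: 16² = 256 ≡ 24 (mod 29)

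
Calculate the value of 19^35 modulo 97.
Using repeated squaring. 35 = 32 + 2 + 1 (binary 100011). Repeated squaring mod 97: 19^1 ≡ 19; 19^2 ≡ 19² = 361 ≡ 70; 19^4 ≡ 70² = 4900 ≡ 50; 19^8 ≡ 50² = 2500 ≡ 75; 19^16 ≡ 75² = 5625 ≡ 96; 19^32 ≡ 96² = 9216 ≡ 1. Multiply: 19^35 = 19^32 × 19^2 × 19^1 ≡ 1 × 70 × 19 (mod 97): 1 × 70 = 70 ≡ 70; 70 × 19 = 1330 ≡ 69. So 19^35 ≡ 69 (mod 97).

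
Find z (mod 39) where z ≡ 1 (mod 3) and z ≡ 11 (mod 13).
M = 3 × 13 = 39. M₁ = 13, y₁ ≡ 1 (mod 3). M₂ = 3, y₂ ≡ 9 (mod 13). z = 1×13×1 + 11×3×9 ≡ 37 (mod 39)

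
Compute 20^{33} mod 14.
6

Using successive squaring:
Binary expansion of 33: 100001
Powers of 20 mod 14 (each is the square of the previous):
  20^1 ≡ 6 (mod 14)
  20^2 ≡ 6² = 36 ≡ 8 (mod 14)
  20^4 ≡ 8² = 64 ≡ 8 (mod 14)
  20^8 ≡ 8² = 64 ≡ 8 (mod 14)
  20^16 ≡ 8² = 64 ≡ 8 (mod 14)
  20^32 ≡ 8² = 64 ≡ 8 (mod 14)
33 = 32 + 1, so 20^33 = 20^32 × 20^1 ≡ 8 × 6 (mod 14)
Multiplying step by step:
  8 × 6 = 48 ≡ 6 (mod 14)
Result: 20^33 ≡ 6 (mod 14)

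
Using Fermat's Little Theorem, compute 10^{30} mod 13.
1

By Fermat's Little Theorem, a^(p-1) ≡ 1 (mod p) for prime p and gcd(a, p) = 1
Here p = 13, so 10^12 ≡ 1 (mod 13)
We can reduce the exponent: 30 mod 12 = 6
So 10^30 ≡ 10^6 (mod 13)
Computing: 10^6 mod 13 = 1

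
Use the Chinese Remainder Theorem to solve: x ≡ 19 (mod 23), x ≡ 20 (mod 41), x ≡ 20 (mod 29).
11910

Using the Chinese Remainder Theorem:
M = product of moduli = 27347
For equation 1: M_1 = 1189, 1189 ≡ 16 (mod 23), inverse of 1189 mod 23 is 13 (check: 16 × 13 = 208 ≡ 1 (mod 23))
For equation 2: M_2 = 667, 667 ≡ 11 (mod 41), inverse of 667 mod 41 is 15 (check: 11 × 15 = 165 ≡ 1 (mod 41))
For equation 3: M_3 = 943, 943 ≡ 15 (mod 29), inverse of 943 mod 29 is 2 (check: 15 × 2 = 30 ≡ 1 (mod 29))
Combine: x ≡ Σ r_i×M_i×(M_i⁻¹ mod m_i) = 19×1189×13 + 20×667×15 + 20×943×2 = 293683 + 200100 + 37720 = 531503
531503 mod 27347 = 11910
x ≡ 11910 (mod 27347)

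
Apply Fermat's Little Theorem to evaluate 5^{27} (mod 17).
11

By Fermat's Little Theorem, a^(p-1) ≡ 1 (mod p) for prime p and gcd(a, p) = 1
Here p = 17, so 5^16 ≡ 1 (mod 17)
We can reduce the exponent: 27 mod 16 = 11
So 5^27 ≡ 5^11 (mod 17)
Computing: 5^11 mod 17 = 11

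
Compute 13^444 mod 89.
Using Fermat: 13^{88} ≡ 1 (mod 89). 444 ≡ 4 (mod 88). So 13^{444} ≡ 13^{4} ≡ 81 (mod 89)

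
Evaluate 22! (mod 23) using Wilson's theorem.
By Wilson's theorem, (22)! ≡ -1 ≡ 22 (mod 23)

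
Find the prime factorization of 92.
2^2 × 23

Divide by primes starting from smallest:
92 ÷ 2 = 46
46 ÷ 2 = 23
23 ÷ 23 = 1

92 = 2^2 × 23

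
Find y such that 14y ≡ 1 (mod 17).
14^(-1) ≡ 11 (mod 17). Verification: 14 × 11 = 154 ≡ 1 (mod 17)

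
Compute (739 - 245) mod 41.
2

(739 - 245) = 494
494 mod 41 = 2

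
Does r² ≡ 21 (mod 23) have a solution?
By Euler's criterion: 21^{11} ≡ 22 (mod 23). Since this equals -1 (≡ 22), 21 is not a QR.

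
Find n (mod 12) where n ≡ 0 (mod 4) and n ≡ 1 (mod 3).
M = 4 × 3 = 12. M₁ = 3, y₁ ≡ 3 (mod 4). M₂ = 4, y₂ ≡ 1 (mod 3). n = 0×3×3 + 1×4×1 ≡ 4 (mod 12)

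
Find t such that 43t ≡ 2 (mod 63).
44

Since gcd(43, 63) = 1 divides 2, a solution exists.
Multiply both sides by the inverse of 43 mod 63:
  43^(-1) mod 63 = 22
  x ≡ 22 × 2 ≡ 44 ≡ 44 (mod 63)
Verification: 43 × 44 = 1892 = 30 × 63 + 2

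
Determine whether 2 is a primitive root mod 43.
p - 1 = 42 has prime divisors 2, 3, 7. Check 2^(42/q) mod 43 for each: 2^(42/2) = 2^21 ≡ 42, 2^(42/3) = 2^14 ≡ 1, 2^(42/7) = 2^6 ≡ 21 (mod 43). Since 2^14 ≡ 1 (mod 43), the order of 2 divides 14 (in fact the order is 14) ≠ 42, so it is not a primitive root.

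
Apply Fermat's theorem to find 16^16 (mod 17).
By Fermat's Little Theorem, 16^{16} ≡ 1 (mod 17) since 17 is prime and gcd(16, 17) = 1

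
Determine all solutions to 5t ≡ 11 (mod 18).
13

Since gcd(5, 18) = 1 divides 11, a solution exists.
Multiply both sides by the inverse of 5 mod 18:
  5^(-1) mod 18 = 11
  x ≡ 11 × 11 ≡ 121 ≡ 13 (mod 18)
Verification: 5 × 13 = 65 = 3 × 18 + 11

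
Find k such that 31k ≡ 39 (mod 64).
57

Since gcd(31, 64) = 1 divides 39, a solution exists.
Multiply both sides by the inverse of 31 mod 64:
  31^(-1) mod 64 = 31
  x ≡ 31 × 39 ≡ 1209 ≡ 57 (mod 64)
Verification: 31 × 57 = 1767 = 27 × 64 + 39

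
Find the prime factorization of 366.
2 × 3 × 61

Divide by primes starting from smallest:
366 ÷ 2 = 183
183 ÷ 3 = 61
61 ÷ 61 = 1

366 = 2 × 3 × 61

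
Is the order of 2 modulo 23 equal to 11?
Yes, ord_23(2) = 11.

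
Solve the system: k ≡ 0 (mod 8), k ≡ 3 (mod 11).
M = 8 × 11 = 88. M₁ = 11, y₁ ≡ 3 (mod 8). M₂ = 8, y₂ ≡ 7 (mod 11). k = 0×11×3 + 3×8×7 ≡ 80 (mod 88)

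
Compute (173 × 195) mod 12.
3

(173 × 195) = 33735
33735 mod 12 = 3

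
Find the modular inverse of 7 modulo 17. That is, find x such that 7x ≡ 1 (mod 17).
5

Using Extended Euclidean Algorithm:
gcd(7, 17) = 1
Bezout coefficients: 7 × 5 + 17 × -2 = 1
So 7 × 5 ≡ 1 (mod 17)
The inverse is 5 mod 17 = 5
Verification: 7 × 5 = 35 = 2 × 17 + 1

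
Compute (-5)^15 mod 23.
Using repeated squaring. (-5) ≡ 18 (mod 23). 15 = 8 + 4 + 2 + 1 (binary 1111). Repeated squaring mod 23: 18^1 ≡ 18; 18^2 ≡ 18² = 324 ≡ 2; 18^4 ≡ 2² = 4 ≡ 4; 18^8 ≡ 4² = 16 ≡ 16. Multiply: (-5)^15 ≡ 18^8 × 18^4 × 18^2 × 18^1 ≡ 16 × 4 × 2 × 18 (mod 23): 16 × 4 = 64 ≡ 18; 18 × 2 = 36 ≡ 13; 13 × 18 = 234 ≡ 4. So (-5)^15 ≡ 4 (mod 23).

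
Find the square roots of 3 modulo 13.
The square roots of 3 mod 13 are 9 and 4. Verify: 9² = 81 ≡ 3 (mod 13)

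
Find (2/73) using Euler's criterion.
(2/73) = 2^{36} mod 73 = 1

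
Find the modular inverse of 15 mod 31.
15^(-1) ≡ 29 (mod 31). Verification: 15 × 29 = 435 ≡ 1 (mod 31)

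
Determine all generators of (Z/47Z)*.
Primitive roots mod 47: {5, 10, 11, 13, 15, 19, 20, 22, 23, 26, 29, 30, 31, 33, 35, 38, 39, 40, 41, 43, 44, 45}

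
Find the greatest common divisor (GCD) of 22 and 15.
1

Using the Euclidean algorithm:
22 = 1 × 15 + 7
15 = 2 × 7 + 1
7 = 7 × 1 + 0

GCD(22, 15) = 1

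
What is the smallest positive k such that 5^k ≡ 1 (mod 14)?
Powers of 5 mod 14: 5^1≡5, 5^2≡11, 5^3≡13, 5^4≡9, 5^5≡3, 5^6≡1. Order = 6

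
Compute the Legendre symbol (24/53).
(24/53) = 24^{26} mod 53 = 1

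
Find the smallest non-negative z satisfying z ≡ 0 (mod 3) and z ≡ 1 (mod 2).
M = 3 × 2 = 6. M₁ = 2, y₁ ≡ 2 (mod 3). M₂ = 3, y₂ ≡ 1 (mod 2). z = 0×2×2 + 1×3×1 ≡ 3 (mod 6)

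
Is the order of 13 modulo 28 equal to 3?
No, the actual order is 2, not 3.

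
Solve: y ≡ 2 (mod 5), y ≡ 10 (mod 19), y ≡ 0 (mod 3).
M = 5 × 19 × 3 = 285. M₁ = 57, y₁ ≡ 3 (mod 5). M₂ = 15, y₂ ≡ 14 (mod 19). M₃ = 95, y₃ ≡ 2 (mod 3). y = 2×57×3 + 10×15×14 + 0×95×2 ≡ 162 (mod 285)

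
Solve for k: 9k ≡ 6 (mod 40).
14

Since gcd(9, 40) = 1 divides 6, a solution exists.
Multiply both sides by the inverse of 9 mod 40:
  9^(-1) mod 40 = 9
  x ≡ 9 × 6 ≡ 54 ≡ 14 (mod 40)
Verification: 9 × 14 = 126 = 3 × 40 + 6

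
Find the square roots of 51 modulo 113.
The square roots of 51 mod 113 are 86 and 27. Verify: 86² = 7396 ≡ 51 (mod 113)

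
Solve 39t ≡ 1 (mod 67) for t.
39^(-1) ≡ 55 (mod 67). Verification: 39 × 55 = 2145 ≡ 1 (mod 67)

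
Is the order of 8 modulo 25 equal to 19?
No, the actual order is 20, not 19.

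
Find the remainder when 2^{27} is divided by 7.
By Fermat: 2^{6} ≡ 1 (mod 7). 27 = 4×6 + 3. So 2^{27} ≡ 2^{3} ≡ 1 (mod 7)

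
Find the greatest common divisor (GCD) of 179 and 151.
1

Using the Euclidean algorithm:
179 = 1 × 151 + 28
151 = 5 × 28 + 11
28 = 2 × 11 + 6
11 = 1 × 6 + 5
6 = 1 × 5 + 1
5 = 5 × 1 + 0

GCD(179, 151) = 1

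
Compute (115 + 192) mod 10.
7

(115 + 192) = 307
307 mod 10 = 7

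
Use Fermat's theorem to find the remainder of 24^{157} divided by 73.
24

By Fermat's Little Theorem, a^(p-1) ≡ 1 (mod p) for prime p and gcd(a, p) = 1
Here p = 73, so 24^72 ≡ 1 (mod 73)
We can reduce the exponent: 157 mod 72 = 13
So 24^157 ≡ 24^13 (mod 73)
Computing: 24^13 mod 73 = 24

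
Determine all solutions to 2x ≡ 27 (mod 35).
31

Since gcd(2, 35) = 1 divides 27, a solution exists.
Multiply both sides by the inverse of 2 mod 35:
  2^(-1) mod 35 = 18
  x ≡ 18 × 27 ≡ 486 ≡ 31 (mod 35)
Verification: 2 × 31 = 62 = 1 × 35 + 27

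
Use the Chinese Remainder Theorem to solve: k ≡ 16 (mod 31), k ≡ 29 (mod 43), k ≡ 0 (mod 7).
2093

Using the Chinese Remainder Theorem:
M = product of moduli = 9331
For equation 1: M_1 = 301, 301 ≡ 22 (mod 31), inverse of 301 mod 31 is 24 (check: 22 × 24 = 528 ≡ 1 (mod 31))
For equation 2: M_2 = 217, 217 ≡ 2 (mod 43), inverse of 217 mod 43 is 22 (check: 2 × 22 = 44 ≡ 1 (mod 43))
For equation 3: M_3 = 1333, 1333 ≡ 3 (mod 7), inverse of 1333 mod 7 is 5 (check: 3 × 5 = 15 ≡ 1 (mod 7))
Combine: k ≡ Σ r_i×M_i×(M_i⁻¹ mod m_i) = 16×301×24 + 29×217×22 + 0×1333×5 = 115584 + 138446 + 0 = 254030
254030 mod 9331 = 2093
k ≡ 2093 (mod 9331)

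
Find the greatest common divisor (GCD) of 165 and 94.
1

Using the Euclidean algorithm:
165 = 1 × 94 + 71
94 = 1 × 71 + 23
71 = 3 × 23 + 2
23 = 11 × 2 + 1
2 = 2 × 1 + 0

GCD(165, 94) = 1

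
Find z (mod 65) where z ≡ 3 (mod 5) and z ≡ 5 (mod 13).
M = 5 × 13 = 65. M₁ = 13, y₁ ≡ 2 (mod 5). M₂ = 5, y₂ ≡ 8 (mod 13). z = 3×13×2 + 5×5×8 ≡ 18 (mod 65)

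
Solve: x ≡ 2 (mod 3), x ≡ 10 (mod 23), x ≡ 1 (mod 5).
M = 3 × 23 × 5 = 345. M₁ = 115, y₁ ≡ 1 (mod 3). M₂ = 15, y₂ ≡ 20 (mod 23). M₃ = 69, y₃ ≡ 4 (mod 5). x = 2×115×1 + 10×15×20 + 1×69×4 ≡ 56 (mod 345)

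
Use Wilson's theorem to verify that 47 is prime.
(46)! mod 47 = 46. Since this equals -1 (mod 47), Wilson confirms 47 is prime.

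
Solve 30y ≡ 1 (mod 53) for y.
23

Using Extended Euclidean Algorithm:
gcd(30, 53) = 1
Bezout coefficients: 30 × 23 + 53 × -13 = 1
So 30 × 23 ≡ 1 (mod 53)
The inverse is 23 mod 53 = 23
Verification: 30 × 23 = 690 = 13 × 53 + 1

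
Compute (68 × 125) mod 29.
3

(68 × 125) = 8500
8500 mod 29 = 3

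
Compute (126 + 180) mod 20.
6

(126 + 180) = 306
306 mod 20 = 6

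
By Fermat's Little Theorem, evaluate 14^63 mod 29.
By Fermat: 14^{28} ≡ 1 (mod 29). 63 = 2×28 + 7. So 14^{63} ≡ 14^{7} ≡ 12 (mod 29)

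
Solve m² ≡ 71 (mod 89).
The square roots of 71 mod 89 are 31 and 58. Verify: 31² = 961 ≡ 71 (mod 89)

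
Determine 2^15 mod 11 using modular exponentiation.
Using Fermat: 2^{10} ≡ 1 (mod 11). 15 ≡ 5 (mod 10). So 2^{15} ≡ 2^{5} ≡ 10 (mod 11)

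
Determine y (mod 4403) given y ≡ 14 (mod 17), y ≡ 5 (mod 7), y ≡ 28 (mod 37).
2581

Using the Chinese Remainder Theorem:
M = product of moduli = 4403
For equation 1: M_1 = 259, 259 ≡ 4 (mod 17), inverse of 259 mod 17 is 13 (check: 4 × 13 = 52 ≡ 1 (mod 17))
For equation 2: M_2 = 629, 629 ≡ 6 (mod 7), inverse of 629 mod 7 is 6 (check: 6 × 6 = 36 ≡ 1 (mod 7))
For equation 3: M_3 = 119, 119 ≡ 8 (mod 37), inverse of 119 mod 37 is 14 (check: 8 × 14 = 112 ≡ 1 (mod 37))
Combine: y ≡ Σ r_i×M_i×(M_i⁻¹ mod m_i) = 14×259×13 + 5×629×6 + 28×119×14 = 47138 + 18870 + 46648 = 112656
112656 mod 4403 = 2581
y ≡ 2581 (mod 4403)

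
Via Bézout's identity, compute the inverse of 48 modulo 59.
Extended GCD: 48(16) + 59(-13) = 1. So 48^(-1) ≡ 16 ≡ 16 (mod 59). Verify: 48 × 16 = 768 ≡ 1 (mod 59)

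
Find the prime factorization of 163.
163

Divide by primes starting from smallest:
163 ÷ 163 = 1

163 = 163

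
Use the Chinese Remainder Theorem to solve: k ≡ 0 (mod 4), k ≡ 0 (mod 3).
M = 4 × 3 = 12. M₁ = 3, y₁ ≡ 3 (mod 4). M₂ = 4, y₂ ≡ 1 (mod 3). k = 0×3×3 + 0×4×1 ≡ 0 (mod 12)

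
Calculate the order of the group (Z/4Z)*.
2

Prime factorization: 4 = 2^2
Using the formula φ(n) = n × Π(1 - 1/p) for each prime factor p:
φ(4) = 4 × (1 - 1/2)
φ(4) = 2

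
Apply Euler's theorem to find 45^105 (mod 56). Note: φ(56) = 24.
By Euler: 45^{24} ≡ 1 (mod 56) since gcd(45, 56) = 1. 105 = 4×24 + 9. So 45^{105} ≡ 45^{9} ≡ 13 (mod 56)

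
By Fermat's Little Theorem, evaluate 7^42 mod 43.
By Fermat's Little Theorem, 7^{42} ≡ 1 (mod 43) since 43 is prime and gcd(7, 43) = 1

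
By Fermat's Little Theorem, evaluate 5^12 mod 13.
By Fermat's Little Theorem, 5^{12} ≡ 1 (mod 13) since 13 is prime and gcd(5, 13) = 1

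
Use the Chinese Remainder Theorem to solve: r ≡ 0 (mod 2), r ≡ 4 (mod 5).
M = 2 × 5 = 10. M₁ = 5, y₁ ≡ 1 (mod 2). M₂ = 2, y₂ ≡ 3 (mod 5). r = 0×5×1 + 4×2×3 ≡ 4 (mod 10)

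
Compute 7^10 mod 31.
10 = 8 + 2 (binary 1010). Repeated squaring mod 31: 7^1 ≡ 7; 7^2 ≡ 7² = 49 ≡ 18; 7^4 ≡ 18² = 324 ≡ 14; 7^8 ≡ 14² = 196 ≡ 10. Multiply: 7^10 = 7^8 × 7^2 ≡ 10 × 18 (mod 31): 10 × 18 = 180 ≡ 25. So 7^10 ≡ 25 (mod 31).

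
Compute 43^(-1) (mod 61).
44

Using Extended Euclidean Algorithm:
gcd(43, 61) = 1
Bezout coefficients: 43 × -17 + 61 × 12 = 1
So 43 × -17 ≡ 1 (mod 61)
The inverse is -17 mod 61 = 44
Verification: 43 × 44 = 1892 = 31 × 61 + 1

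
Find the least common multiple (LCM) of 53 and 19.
1007

First find GCD(53, 19) using the Euclidean algorithm:
53 = 2 × 19 + 15
19 = 1 × 15 + 4
15 = 3 × 4 + 3
4 = 1 × 3 + 1
3 = 3 × 1 + 0
GCD(53, 19) = 1

LCM formula: LCM(a, b) = (a × b) / GCD(a, b)
LCM(53, 19) = (53 × 19) / 1
LCM(53, 19) = 1007 / 1
LCM(53, 19) = 1007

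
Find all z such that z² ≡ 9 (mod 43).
The square roots of 9 mod 43 are 40 and 3. Verify: 40² = 1600 ≡ 9 (mod 43)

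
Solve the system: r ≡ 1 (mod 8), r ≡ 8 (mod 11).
M = 8 × 11 = 88. M₁ = 11, y₁ ≡ 3 (mod 8). M₂ = 8, y₂ ≡ 7 (mod 11). r = 1×11×3 + 8×8×7 ≡ 41 (mod 88)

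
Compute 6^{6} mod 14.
8

Using successive squaring:
Binary expansion of 6: 110
Powers of 6 mod 14 (each is the square of the previous):
  6^1 ≡ 6 (mod 14)
  6^2 ≡ 6² = 36 ≡ 8 (mod 14)
  6^4 ≡ 8² = 64 ≡ 8 (mod 14)
6 = 4 + 2, so 6^6 = 6^4 × 6^2 ≡ 8 × 8 (mod 14)
Multiplying step by step:
  8 × 8 = 64 ≡ 8 (mod 14)
Result: 6^6 ≡ 8 (mod 14)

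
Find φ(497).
420

Prime factorization: 497 = 7 × 71
Using the formula φ(n) = n × Π(1 - 1/p) for each prime factor p:
φ(497) = 497 × (1 - 1/7) × (1 - 1/71)
φ(497) = 420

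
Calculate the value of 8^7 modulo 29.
7 = 4 + 2 + 1 (binary 111). Repeated squaring mod 29: 8^1 ≡ 8; 8^2 ≡ 8² = 64 ≡ 6; 8^4 ≡ 6² = 36 ≡ 7. Multiply: 8^7 = 8^4 × 8^2 × 8^1 ≡ 7 × 6 × 8 (mod 29): 7 × 6 = 42 ≡ 13; 13 × 8 = 104 ≡ 17. So 8^7 ≡ 17 (mod 29).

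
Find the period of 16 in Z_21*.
Powers of 16 mod 21: 16^1≡16, 16^2≡4, 16^3≡1. Order = 3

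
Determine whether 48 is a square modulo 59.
By Euler's criterion: 48^{29} ≡ 1 (mod 59). Since this equals 1, 48 is a QR.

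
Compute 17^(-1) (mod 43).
38

Using Extended Euclidean Algorithm:
gcd(17, 43) = 1
Bezout coefficients: 17 × -5 + 43 × 2 = 1
So 17 × -5 ≡ 1 (mod 43)
The inverse is -5 mod 43 = 38
Verification: 17 × 38 = 646 = 15 × 43 + 1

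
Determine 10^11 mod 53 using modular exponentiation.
Using repeated squaring. 11 = 8 + 2 + 1 (binary 1011). Repeated squaring mod 53: 10^1 ≡ 10; 10^2 ≡ 10² = 100 ≡ 47; 10^4 ≡ 47² = 2209 ≡ 36; 10^8 ≡ 36² = 1296 ≡ 24. Multiply: 10^11 = 10^8 × 10^2 × 10^1 ≡ 24 × 47 × 10 (mod 53): 24 × 47 = 1128 ≡ 15; 15 × 10 = 150 ≡ 44. So 10^11 ≡ 44 (mod 53).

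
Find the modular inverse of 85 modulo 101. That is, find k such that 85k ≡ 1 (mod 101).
82

Using Extended Euclidean Algorithm:
gcd(85, 101) = 1
Bezout coefficients: 85 × -19 + 101 × 16 = 1
So 85 × -19 ≡ 1 (mod 101)
The inverse is -19 mod 101 = 82
Verification: 85 × 82 = 6970 = 69 × 101 + 1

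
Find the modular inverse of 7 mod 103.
7^(-1) ≡ 59 (mod 103). Verification: 7 × 59 = 413 ≡ 1 (mod 103)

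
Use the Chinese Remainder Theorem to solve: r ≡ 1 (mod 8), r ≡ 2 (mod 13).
M = 8 × 13 = 104. M₁ = 13, y₁ ≡ 5 (mod 8). M₂ = 8, y₂ ≡ 5 (mod 13). r = 1×13×5 + 2×8×5 ≡ 41 (mod 104)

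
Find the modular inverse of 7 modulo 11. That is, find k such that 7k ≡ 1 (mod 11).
8

Using Extended Euclidean Algorithm:
gcd(7, 11) = 1
Bezout coefficients: 7 × -3 + 11 × 2 = 1
So 7 × -3 ≡ 1 (mod 11)
The inverse is -3 mod 11 = 8
Verification: 7 × 8 = 56 = 5 × 11 + 1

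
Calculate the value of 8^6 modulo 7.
8 ≡ 1 (mod 7). 6 = 4 + 2 (binary 110). Repeated squaring mod 7: 1^1 ≡ 1; 1^2 ≡ 1² = 1 ≡ 1; 1^4 ≡ 1² = 1 ≡ 1. Multiply: 8^6 ≡ 1^4 × 1^2 ≡ 1 × 1 (mod 7): 1 × 1 = 1 ≡ 1. So 8^6 ≡ 1 (mod 7).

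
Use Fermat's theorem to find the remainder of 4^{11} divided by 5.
4

By Fermat's Little Theorem, a^(p-1) ≡ 1 (mod p) for prime p and gcd(a, p) = 1
Here p = 5, so 4^4 ≡ 1 (mod 5)
We can reduce the exponent: 11 mod 4 = 3
So 4^11 ≡ 4^3 (mod 5)
Computing: 4^3 mod 5 = 4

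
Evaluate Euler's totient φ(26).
12

Prime factorization: 26 = 2 × 13
Using the formula φ(n) = n × Π(1 - 1/p) for each prime factor p:
φ(26) = 26 × (1 - 1/2) × (1 - 1/13)
φ(26) = 12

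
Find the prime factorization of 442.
2 × 13 × 17

Divide by primes starting from smallest:
442 ÷ 2 = 221
221 ÷ 13 = 17
17 ÷ 17 = 1

442 = 2 × 13 × 17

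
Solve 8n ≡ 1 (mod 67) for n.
42

Using Extended Euclidean Algorithm:
gcd(8, 67) = 1
Bezout coefficients: 8 × -25 + 67 × 3 = 1
So 8 × -25 ≡ 1 (mod 67)
The inverse is -25 mod 67 = 42
Verification: 8 × 42 = 336 = 5 × 67 + 1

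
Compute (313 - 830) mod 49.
22

(313 - 830) = -517
-517 mod 49 = 22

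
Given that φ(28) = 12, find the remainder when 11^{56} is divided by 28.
By Euler: 11^{12} ≡ 1 (mod 28) since gcd(11, 28) = 1. 56 = 4×12 + 8. So 11^{56} ≡ 11^{8} ≡ 9 (mod 28)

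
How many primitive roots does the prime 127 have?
Number of primitive roots mod 127 = φ(126) = 36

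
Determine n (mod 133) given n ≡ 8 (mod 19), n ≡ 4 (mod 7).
46

Using the Chinese Remainder Theorem:
M = product of moduli = 133
For equation 1: M_1 = 7, 7 ≡ 7 (mod 19), inverse of 7 mod 19 is 11 (check: 7 × 11 = 77 ≡ 1 (mod 19))
For equation 2: M_2 = 19, 19 ≡ 5 (mod 7), inverse of 19 mod 7 is 3 (check: 5 × 3 = 15 ≡ 1 (mod 7))
Combine: n ≡ Σ r_i×M_i×(M_i⁻¹ mod m_i) = 8×7×11 + 4×19×3 = 616 + 228 = 844
844 mod 133 = 46
n ≡ 46 (mod 133)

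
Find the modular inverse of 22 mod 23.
22^(-1) ≡ 22 (mod 23). Verification: 22 × 22 = 484 ≡ 1 (mod 23)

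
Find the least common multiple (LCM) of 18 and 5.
90

First find GCD(18, 5) using the Euclidean algorithm:
18 = 3 × 5 + 3
5 = 1 × 3 + 2
3 = 1 × 2 + 1
2 = 2 × 1 + 0
GCD(18, 5) = 1

LCM formula: LCM(a, b) = (a × b) / GCD(a, b)
LCM(18, 5) = (18 × 5) / 1
LCM(18, 5) = 90 / 1
LCM(18, 5) = 90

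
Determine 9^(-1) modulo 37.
9^(-1) ≡ 33 (mod 37). Verification: 9 × 33 = 297 ≡ 1 (mod 37)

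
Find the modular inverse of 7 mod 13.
7^(-1) ≡ 2 (mod 13). Verification: 7 × 2 = 14 ≡ 1 (mod 13)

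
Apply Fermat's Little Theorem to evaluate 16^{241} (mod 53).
49

By Fermat's Little Theorem, a^(p-1) ≡ 1 (mod p) for prime p and gcd(a, p) = 1
Here p = 53, so 16^52 ≡ 1 (mod 53)
We can reduce the exponent: 241 mod 52 = 33
So 16^241 ≡ 16^33 (mod 53)
Computing: 16^33 mod 53 = 49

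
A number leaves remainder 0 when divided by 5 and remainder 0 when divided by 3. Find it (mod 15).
M = 5 × 3 = 15. M₁ = 3, y₁ ≡ 2 (mod 5). M₂ = 5, y₂ ≡ 2 (mod 3). y = 0×3×2 + 0×5×2 ≡ 0 (mod 15)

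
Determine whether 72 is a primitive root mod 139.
p - 1 = 138 has prime divisors 2, 3, 23. Check 72^(138/q) mod 139 for each: 72^(138/2) = 72^69 ≡ 138, 72^(138/3) = 72^46 ≡ 96, 72^(138/23) = 72^6 ≡ 116 (mod 139). None of these is 1, so 72 has order 138 = φ(139), so it is a primitive root mod 139.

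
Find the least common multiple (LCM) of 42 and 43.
1806

First find GCD(42, 43) using the Euclidean algorithm:
42 = 0 × 43 + 42
43 = 1 × 42 + 1
42 = 42 × 1 + 0
GCD(42, 43) = 1

LCM formula: LCM(a, b) = (a × b) / GCD(a, b)
LCM(42, 43) = (42 × 43) / 1
LCM(42, 43) = 1806 / 1
LCM(42, 43) = 1806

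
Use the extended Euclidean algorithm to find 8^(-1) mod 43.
Extended GCD: 8(-16) + 43(3) = 1. So 8^(-1) ≡ 27 ≡ 27 (mod 43). Verify: 8 × 27 = 216 ≡ 1 (mod 43)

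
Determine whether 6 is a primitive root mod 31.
p - 1 = 30 has prime divisors 2, 3, 5. Check 6^(30/q) mod 31 for each: 6^(30/2) = 6^15 ≡ 30, 6^(30/3) = 6^10 ≡ 25, 6^(30/5) = 6^6 ≡ 1 (mod 31). Since 6^6 ≡ 1 (mod 31), the order of 6 divides 6 (in fact the order is 6) ≠ 30, so it is not a primitive root.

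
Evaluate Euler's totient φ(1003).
928

Prime factorization: 1003 = 17 × 59
Using the formula φ(n) = n × Π(1 - 1/p) for each prime factor p:
φ(1003) = 1003 × (1 - 1/17) × (1 - 1/59)
φ(1003) = 928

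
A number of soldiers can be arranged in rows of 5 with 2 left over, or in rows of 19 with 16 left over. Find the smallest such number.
M = 5 × 19 = 95. M₁ = 19, y₁ ≡ 4 (mod 5). M₂ = 5, y₂ ≡ 4 (mod 19). z = 2×19×4 + 16×5×4 ≡ 92 (mod 95). The smallest positive such number is 92.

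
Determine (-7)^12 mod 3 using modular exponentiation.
Using Fermat: (-7)^{2} ≡ 1 (mod 3). 12 ≡ 0 (mod 2). So (-7)^{12} ≡ (-7)^{0} ≡ 1 (mod 3)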